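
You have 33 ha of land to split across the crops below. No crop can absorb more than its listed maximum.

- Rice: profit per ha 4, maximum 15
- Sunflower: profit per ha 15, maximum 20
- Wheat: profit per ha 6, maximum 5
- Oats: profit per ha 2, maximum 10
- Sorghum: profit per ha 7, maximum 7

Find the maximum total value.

383

Rank by profit per ha: Sunflower 15 > Sorghum 7 > Wheat 6 > Rice 4 > Oats 2.
Sunflower takes 20 to reach its cap of 20 — 13 left.
Give Sorghum 7 to hit its cap of 7 — 6 left.
Wheat takes 5 to reach its cap of 5 — 1 left.
Rice: +1 (room for 15) → 1. Pool exhausted.
Total = 4×1 + 15×20 + 6×5 + 7×7 = 383.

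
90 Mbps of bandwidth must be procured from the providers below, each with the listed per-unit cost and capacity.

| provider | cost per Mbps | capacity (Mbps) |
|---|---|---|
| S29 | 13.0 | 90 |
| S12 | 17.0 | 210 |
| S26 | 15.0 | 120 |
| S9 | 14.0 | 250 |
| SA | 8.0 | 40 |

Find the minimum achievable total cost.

970

Cheapest first:
Take 40 from SA at 8.0 → need 50 more.
S29 at 13.0: take 50 of its 90 → requirement met.
S9, S26, S12: unused.
Cost = 40×8.0 + 50×13.0 = 970.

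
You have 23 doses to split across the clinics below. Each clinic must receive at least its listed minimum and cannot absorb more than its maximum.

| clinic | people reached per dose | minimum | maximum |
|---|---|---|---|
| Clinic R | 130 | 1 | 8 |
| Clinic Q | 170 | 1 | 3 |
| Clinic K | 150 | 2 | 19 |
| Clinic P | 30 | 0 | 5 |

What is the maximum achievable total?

3490

Meeting every minimum uses 1+1+2+0 = 4 doses, leaving 19.
Rank by people reached per dose: Clinic Q 170 > Clinic K 150 > Clinic R 130 > Clinic P 30.
Clinic Q takes 2 more to reach its cap of 3 ; 17 left.
Give Clinic K 17 more to hit its cap of 19 ; 0 left.
Total = 130×1 + 170×3 + 150×19 = 3490.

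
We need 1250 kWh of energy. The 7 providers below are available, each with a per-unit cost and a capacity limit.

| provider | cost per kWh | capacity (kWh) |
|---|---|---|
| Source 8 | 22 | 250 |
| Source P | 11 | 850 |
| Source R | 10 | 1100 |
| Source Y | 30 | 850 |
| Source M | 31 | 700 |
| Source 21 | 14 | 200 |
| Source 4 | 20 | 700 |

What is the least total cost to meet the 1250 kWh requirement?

Cheapest first:
Take 1100 from Source R at 10 ; need 150 more.
Source P (11): take the remaining 150 ; done.
Source 21, Source 4, Source 8, Source Y, Source M: unused.
Cost = 1100×10 + 150×11 = 12650.

12650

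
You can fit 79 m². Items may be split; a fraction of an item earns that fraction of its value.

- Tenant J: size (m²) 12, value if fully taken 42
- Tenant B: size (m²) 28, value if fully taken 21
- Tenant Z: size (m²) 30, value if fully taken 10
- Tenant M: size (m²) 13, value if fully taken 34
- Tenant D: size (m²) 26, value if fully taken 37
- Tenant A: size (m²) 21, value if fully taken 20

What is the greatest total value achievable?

Sort by value density: Tenant J 42/12≈3.5, Tenant M 34/13≈2.62, Tenant D 37/26≈1.42, Tenant A 20/21≈0.952, Tenant B 21/28≈0.75, Tenant Z 10/30≈0.333.
Tenant J: take in full, 12 m² for value 42 ; 67 left.
Take all of Tenant M (13 m², value 34) ; 54 m² left.
Tenant D: take in full, 26 m² for value 37 ; 28 left.
Tenant A: take in full, 21 m² for value 20 ; 7 left.
Only 7 m² remain; take 7/28 of Tenant B for value 21×7/28 = 5.25.
Total value = 138.25.

138.25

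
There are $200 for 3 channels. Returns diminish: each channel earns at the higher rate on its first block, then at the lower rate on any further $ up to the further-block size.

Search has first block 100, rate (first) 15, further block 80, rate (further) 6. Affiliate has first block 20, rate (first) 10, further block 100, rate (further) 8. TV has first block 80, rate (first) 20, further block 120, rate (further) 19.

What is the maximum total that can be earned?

3880

Order all 6 blocks by rate: TV/tier1 20 > TV/tier2 19 > Search/tier1 15 > Affiliate/tier1 10 > Affiliate/tier2 8 > Search/tier2 6.
TV/tier1 (20): +80 — 120 left.
TV tier2 at 19: fill all 120 — 0 left.
Total = 20×80 + 19×120 = 3880.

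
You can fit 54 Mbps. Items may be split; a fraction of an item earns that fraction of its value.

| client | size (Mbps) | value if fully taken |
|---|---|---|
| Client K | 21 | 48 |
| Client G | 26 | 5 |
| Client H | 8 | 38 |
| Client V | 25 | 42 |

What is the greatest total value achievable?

Sort by value density: Client H 38/8≈4.75, Client K 48/21≈2.29, Client V 42/25≈1.68, Client G 5/26≈0.192.
All 8 Mbps of Client H fit (value 38) — 46 remain.
Client K: take in full, 21 Mbps for value 48 — 25 left.
Take all of Client V (25 Mbps, value 42) — 0 Mbps left.
Total value = 128.

128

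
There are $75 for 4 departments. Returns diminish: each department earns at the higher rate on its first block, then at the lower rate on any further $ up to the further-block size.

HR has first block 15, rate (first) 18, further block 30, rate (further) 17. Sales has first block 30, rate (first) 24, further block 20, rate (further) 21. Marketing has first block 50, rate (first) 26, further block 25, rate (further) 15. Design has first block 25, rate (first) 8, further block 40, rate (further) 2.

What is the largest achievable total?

Rank every tier by rate: Marketing/T1 26 > Sales/T1 24 > Sales/T2 21 > HR/T1 18 > HR/T2 17 > Marketing/T2 15 > Design/T1 8 > Design/T2 2.
Marketing/T1 (26): +50 ; 25 left.
Sales T1 at 24: only 25 left, fill 25.
Total = 26×50 + 24×25 = 1900.

1900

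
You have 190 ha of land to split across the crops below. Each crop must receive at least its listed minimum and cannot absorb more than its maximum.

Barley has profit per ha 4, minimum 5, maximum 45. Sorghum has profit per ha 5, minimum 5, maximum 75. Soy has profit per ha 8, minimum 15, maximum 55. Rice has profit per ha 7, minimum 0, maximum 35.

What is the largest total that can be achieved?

Meeting every minimum uses 5+5+15+0 = 25 ha, leaving 165.
Highest profit per ha first: Soy 8 > Rice 7 > Sorghum 5 > Barley 4.
Soy takes 40 more to reach its cap of 55 ; 125 left.
Give Rice 35 more to hit its cap of 35 ; 90 left.
Sorghum takes 70 more to reach its cap of 75 ; 20 left.
Barley has room for 40 more but only 20 remain, so it gets 25.
Total = 4×25 + 5×75 + 8×55 + 7×35 = 1160.

1160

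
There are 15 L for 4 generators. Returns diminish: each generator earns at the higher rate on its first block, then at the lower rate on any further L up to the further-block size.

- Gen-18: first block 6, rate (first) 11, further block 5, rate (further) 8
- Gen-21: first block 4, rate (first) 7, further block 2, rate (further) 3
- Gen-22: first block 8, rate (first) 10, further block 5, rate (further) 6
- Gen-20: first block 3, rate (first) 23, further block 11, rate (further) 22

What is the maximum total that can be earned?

Order all 8 blocks by rate: Gen-20/T1 23 > Gen-20/T2 22 > Gen-18/T1 11 > Gen-22/T1 10 > Gen-18/T2 8 > Gen-21/T1 7 > Gen-22/T2 6 > Gen-21/T2 3.
Gen-20 T1 at 23: fill all 3 — 12 left.
Gen-20 T2 at 22: fill all 11 — 1 left.
Gen-18 T1 at 11: only 1 left, fill 1.
Total = 23×3 + 22×11 + 11×1 = 322.

322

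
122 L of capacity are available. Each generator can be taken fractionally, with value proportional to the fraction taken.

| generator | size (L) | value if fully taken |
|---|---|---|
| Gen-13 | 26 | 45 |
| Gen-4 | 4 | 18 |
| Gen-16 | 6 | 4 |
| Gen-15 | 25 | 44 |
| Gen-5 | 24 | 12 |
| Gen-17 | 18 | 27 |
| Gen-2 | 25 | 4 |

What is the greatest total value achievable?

153.04

Sort by value density: Gen-4 18/4≈4.5, Gen-15 44/25≈1.76, Gen-13 45/26≈1.73, Gen-17 27/18≈1.5, Gen-16 4/6≈0.667, Gen-5 12/24≈0.5, Gen-2 4/25≈0.16.
All 4 L of Gen-4 fit (value 18) — 118 remain.
All 25 L of Gen-15 fit (value 44) — 93 remain.
Take all of Gen-13 (26 L, value 45) — 67 L left.
Gen-17: take in full, 18 L for value 27 — 49 left.
Take all of Gen-16 (6 L, value 4) — 43 L left.
All 24 L of Gen-5 fit (value 12) — 19 remain.
Fill the last 19 L with part of Gen-2: 19/25 of it earns 3.04.
Total value = 153.04.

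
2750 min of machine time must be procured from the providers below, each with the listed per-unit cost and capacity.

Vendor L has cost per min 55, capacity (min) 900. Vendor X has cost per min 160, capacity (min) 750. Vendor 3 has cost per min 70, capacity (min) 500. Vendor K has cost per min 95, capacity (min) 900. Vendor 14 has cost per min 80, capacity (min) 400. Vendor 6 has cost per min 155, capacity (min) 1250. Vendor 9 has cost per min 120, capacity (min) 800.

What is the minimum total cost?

208000

Cheapest first:
Vendor L at 55: take all 900 min ; 1850 still needed.
Vendor 3 (70): use full 500 ; 1350 min to go.
Take 400 from Vendor 14 at 80 ; need 950 more.
Vendor K at 95: take all 900 min ; 50 still needed.
Vendor 9 (120): take the remaining 50 ; done.
Vendor 6, Vendor X: unused.
Cost = 900×55 + 500×70 + 400×80 + 900×95 + 50×120 = 208000.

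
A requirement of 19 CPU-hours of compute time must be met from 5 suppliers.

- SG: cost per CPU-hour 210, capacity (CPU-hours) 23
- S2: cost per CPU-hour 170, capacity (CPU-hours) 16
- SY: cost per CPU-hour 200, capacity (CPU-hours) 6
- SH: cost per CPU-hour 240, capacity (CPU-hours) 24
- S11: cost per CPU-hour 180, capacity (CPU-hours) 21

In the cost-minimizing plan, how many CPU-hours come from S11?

Fill from the cheapest supplier first.
S2 at 170: take all 16 CPU-hours — 3 still needed.
S11 at 180: take 3 of its 21 — requirement met.
SY, SG, SH: unused.

3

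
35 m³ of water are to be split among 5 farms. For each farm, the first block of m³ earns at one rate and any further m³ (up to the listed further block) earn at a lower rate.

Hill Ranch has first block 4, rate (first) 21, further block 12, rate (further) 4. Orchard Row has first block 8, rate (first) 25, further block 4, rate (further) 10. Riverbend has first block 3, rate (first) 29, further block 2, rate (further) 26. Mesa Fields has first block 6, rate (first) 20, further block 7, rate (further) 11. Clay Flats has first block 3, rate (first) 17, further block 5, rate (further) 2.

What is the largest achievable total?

Order all 10 blocks by rate: Riverbend/first 29 > Riverbend/second 26 > Orchard Row/first 25 > Hill Ranch/first 21 > Mesa Fields/first 20 > Clay Flats/first 17 > Mesa Fields/second 11 > Orchard Row/second 10 > Hill Ranch/second 4 > Clay Flats/second 2.
Riverbend/first (29): +3 → 32 left.
Riverbend second at 26: fill all 2 → 30 left.
Orchard Row first at 25: fill all 8 → 22 left.
Hill Ranch/first (21): +4 → 18 left.
Mesa Fields/first (20): +6 → 12 left.
Fill Clay Flats first block (3 at 17) → 9 left.
Fill Mesa Fields second block (7 at 11) → 2 left.
Orchard Row/second: +2 of 4 at 10; pool empty.
Total = 29×3 + 26×2 + 25×8 + 21×4 + 20×6 + 17×3 + 11×7 + 10×2 = 691.

691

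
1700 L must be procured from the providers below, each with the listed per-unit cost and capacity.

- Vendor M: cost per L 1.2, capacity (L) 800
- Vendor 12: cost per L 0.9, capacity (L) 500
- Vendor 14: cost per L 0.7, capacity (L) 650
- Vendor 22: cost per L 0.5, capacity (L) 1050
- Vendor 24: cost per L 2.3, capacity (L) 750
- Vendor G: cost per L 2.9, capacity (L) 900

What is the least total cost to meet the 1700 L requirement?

980

Use providers in increasing cost order.
Take 1050 from Vendor 22 at 0.5 ; need 650 more.
Vendor 14 at 0.7: take all 650 L ; 0 still needed.
Vendor 12, Vendor M, Vendor 24, Vendor G: unused.
Cost = 1050×0.5 + 650×0.7 = 980.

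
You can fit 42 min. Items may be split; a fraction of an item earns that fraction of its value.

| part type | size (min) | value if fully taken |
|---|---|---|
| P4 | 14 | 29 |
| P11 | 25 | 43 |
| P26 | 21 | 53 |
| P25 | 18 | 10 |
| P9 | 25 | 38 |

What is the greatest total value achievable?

94.04

Sort by value density: P26 53/21≈2.52, P4 29/14≈2.07, P11 43/25≈1.72, P9 38/25≈1.52, P25 10/18≈0.556.
Take all of P26 (21 min, value 53) → 21 min left.
Take all of P4 (14 min, value 29) → 7 min left.
7 min left: a 7/25 share of P11 gives 43×7/25 = 12.04.
Total value = 94.04.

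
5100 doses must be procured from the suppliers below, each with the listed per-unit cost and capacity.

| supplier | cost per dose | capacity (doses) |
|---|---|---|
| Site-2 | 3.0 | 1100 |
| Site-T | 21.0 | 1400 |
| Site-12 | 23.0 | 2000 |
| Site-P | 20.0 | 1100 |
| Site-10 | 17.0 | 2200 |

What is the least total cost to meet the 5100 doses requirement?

77400

Fill from the cheapest supplier first.
Site-2 at 3.0: take all 1100 doses — 4000 still needed.
Site-10 at 17.0: take all 2200 doses — 1800 still needed.
Site-P at 20.0: take all 1100 doses — 700 still needed.
Take 700 from Site-T at 21.0 to finish.
Site-12: unused.
Cost = 1100×3.0 + 2200×17.0 + 1100×20.0 + 700×21.0 = 77400.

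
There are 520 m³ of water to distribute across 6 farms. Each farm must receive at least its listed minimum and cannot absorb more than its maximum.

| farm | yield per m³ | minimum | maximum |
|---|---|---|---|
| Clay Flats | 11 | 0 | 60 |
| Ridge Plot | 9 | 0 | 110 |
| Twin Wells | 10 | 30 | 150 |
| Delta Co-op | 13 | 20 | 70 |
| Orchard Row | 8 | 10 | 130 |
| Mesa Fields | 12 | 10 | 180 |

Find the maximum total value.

5760

Meeting every minimum uses 0+0+30+20+10+10 = 70 m³, leaving 450.
Order the farms by yield per m³: Delta Co-op 13 > Mesa Fields 12 > Clay Flats 11 > Twin Wells 10 > Ridge Plot 9 > Orchard Row 8.
Delta Co-op: +50 to 70 (cap) ; 400 left.
Mesa Fields takes 170 more to reach its cap of 180 ; 230 left.
Clay Flats: +60 to 60 (cap) ; 170 left.
Twin Wells takes 120 more to reach its cap of 150 ; 50 left.
Only 50 left; Ridge Plot takes them to reach 50.
Total = 11×60 + 9×50 + 10×150 + 13×70 + 8×10 + 12×180 = 5760.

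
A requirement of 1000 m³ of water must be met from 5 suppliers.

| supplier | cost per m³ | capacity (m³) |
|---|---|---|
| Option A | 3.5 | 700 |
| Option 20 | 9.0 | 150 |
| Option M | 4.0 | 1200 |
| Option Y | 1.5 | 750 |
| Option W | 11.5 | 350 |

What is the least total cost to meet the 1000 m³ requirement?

2000

Use suppliers in increasing cost order.
Take 750 from Option Y at 1.5 → need 250 more.
Take 250 from Option A at 3.5 to finish.
Option M, Option 20, Option W: unused.
Cost = 750×1.5 + 250×3.5 = 2000.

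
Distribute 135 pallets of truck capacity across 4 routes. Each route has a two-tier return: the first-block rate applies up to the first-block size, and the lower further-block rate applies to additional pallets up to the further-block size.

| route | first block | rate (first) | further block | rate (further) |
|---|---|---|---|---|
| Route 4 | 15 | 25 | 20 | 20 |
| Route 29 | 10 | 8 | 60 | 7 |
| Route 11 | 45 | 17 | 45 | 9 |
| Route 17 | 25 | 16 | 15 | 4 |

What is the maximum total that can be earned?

2210

Order all 8 blocks by rate: Route 4/first 25 > Route 4/second 20 > Route 11/first 17 > Route 17/first 16 > Route 11/second 9 > Route 29/first 8 > Route 29/second 7 > Route 17/second 4.
Fill Route 4 first block (15 at 25) ; 120 left.
Route 4 second at 20: fill all 20 ; 100 left.
Route 11/first (17): +45 ; 55 left.
Route 17/first (16): +25 ; 30 left.
Route 11/second: +30 of 45 at 9; pool empty.
Total = 25×15 + 20×20 + 17×45 + 16×25 + 9×30 = 2210.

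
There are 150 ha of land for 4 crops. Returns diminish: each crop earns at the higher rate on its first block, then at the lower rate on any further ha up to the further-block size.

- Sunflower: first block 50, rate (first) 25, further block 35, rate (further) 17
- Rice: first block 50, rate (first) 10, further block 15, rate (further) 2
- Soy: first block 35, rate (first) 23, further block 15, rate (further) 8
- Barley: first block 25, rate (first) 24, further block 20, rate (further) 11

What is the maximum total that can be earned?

Order all 8 blocks by rate: Sunflower/tier1 25 > Barley/tier1 24 > Soy/tier1 23 > Sunflower/tier2 17 > Barley/tier2 11 > Rice/tier1 10 > Soy/tier2 8 > Rice/tier2 2.
Sunflower/tier1 (25): +50 — 100 left.
Fill Barley tier1 block (25 at 24) — 75 left.
Fill Soy tier1 block (35 at 23) — 40 left.
Fill Sunflower tier2 block (35 at 17) — 5 left.
Barley tier2 at 11: only 5 left, fill 5.
Total = 25×50 + 24×25 + 23×35 + 17×35 + 11×5 = 3305.

3305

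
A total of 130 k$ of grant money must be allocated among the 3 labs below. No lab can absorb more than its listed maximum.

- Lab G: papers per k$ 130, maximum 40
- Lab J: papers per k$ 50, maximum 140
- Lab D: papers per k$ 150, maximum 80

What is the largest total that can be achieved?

17700

Rank by papers per k$: Lab D 150 > Lab G 130 > Lab J 50.
Lab D: +80 to 80 (cap) — 50 left.
Give Lab G 40 to hit its cap of 40 — 10 left.
Lab J has room for 140 but only 10 remain, so it gets 10.
Total = 130×40 + 50×10 + 150×80 = 17700.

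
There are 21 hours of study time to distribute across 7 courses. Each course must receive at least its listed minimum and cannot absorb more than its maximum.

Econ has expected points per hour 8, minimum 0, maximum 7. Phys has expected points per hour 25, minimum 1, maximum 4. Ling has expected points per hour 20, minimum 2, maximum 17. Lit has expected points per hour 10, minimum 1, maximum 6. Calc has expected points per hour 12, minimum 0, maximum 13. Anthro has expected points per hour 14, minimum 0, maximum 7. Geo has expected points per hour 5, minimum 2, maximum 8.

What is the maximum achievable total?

Meeting every minimum uses 0+1+2+1+0+0+2 = 6 hours, leaving 15.
Order the courses by expected points per hour: Phys 25 > Ling 20 > Anthro 14 > Calc 12 > Lit 10 > Econ 8 > Geo 5.
Phys takes 3 more to reach its cap of 4 ; 12 left.
Ling has room for 15 more but only 12 remain, so it gets 14.
Total = 25×4 + 20×14 + 10×1 + 5×2 = 400.

400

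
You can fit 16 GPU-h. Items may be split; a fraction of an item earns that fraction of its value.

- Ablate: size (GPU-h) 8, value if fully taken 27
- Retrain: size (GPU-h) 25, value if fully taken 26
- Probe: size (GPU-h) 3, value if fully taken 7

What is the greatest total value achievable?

Rank by value-to-size ratio: Ablate 27/8≈3.38, Probe 7/3≈2.33, Retrain 26/25≈1.04.
Ablate: take in full, 8 GPU-h for value 27 — 8 left.
Probe: take in full, 3 GPU-h for value 7 — 5 left.
Only 5 GPU-h remain; take 5/25 of Retrain for value 26×5/25 = 5.2.
Total value = 39.2.

39.2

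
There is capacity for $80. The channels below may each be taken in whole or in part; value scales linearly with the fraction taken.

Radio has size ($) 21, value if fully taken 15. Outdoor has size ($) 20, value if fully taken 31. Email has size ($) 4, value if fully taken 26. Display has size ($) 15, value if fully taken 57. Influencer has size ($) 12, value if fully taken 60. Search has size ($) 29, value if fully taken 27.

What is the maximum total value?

Rank by value-to-size ratio: Email 26/4≈6.5, Influencer 60/12≈5, Display 57/15≈3.8, Outdoor 31/20≈1.55, Search 27/29≈0.931, Radio 15/21≈0.714.
All 4 $ of Email fit (value 26) — 76 remain.
All 12 $ of Influencer fit (value 60) — 64 remain.
Take all of Display (15 $, value 57) — 49 $ left.
Outdoor: take in full, 20 $ for value 31 — 29 left.
All 29 $ of Search fit (value 27) — 0 remain.
Total value = 201.

201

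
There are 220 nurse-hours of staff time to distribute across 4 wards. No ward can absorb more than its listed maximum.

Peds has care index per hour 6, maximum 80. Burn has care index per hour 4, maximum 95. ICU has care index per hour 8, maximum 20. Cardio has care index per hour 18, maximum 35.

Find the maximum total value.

1610

Highest care index per hour first: Cardio 18 > ICU 8 > Peds 6 > Burn 4.
Cardio takes 35 to reach its cap of 35 — 185 left.
Give ICU 20 to hit its cap of 20 — 165 left.
Give Peds 80 to hit its cap of 80 — 85 left.
Burn: +85 (room for 95) → 85. Pool exhausted.
Total = 6×80 + 4×85 + 8×20 + 18×35 = 1610.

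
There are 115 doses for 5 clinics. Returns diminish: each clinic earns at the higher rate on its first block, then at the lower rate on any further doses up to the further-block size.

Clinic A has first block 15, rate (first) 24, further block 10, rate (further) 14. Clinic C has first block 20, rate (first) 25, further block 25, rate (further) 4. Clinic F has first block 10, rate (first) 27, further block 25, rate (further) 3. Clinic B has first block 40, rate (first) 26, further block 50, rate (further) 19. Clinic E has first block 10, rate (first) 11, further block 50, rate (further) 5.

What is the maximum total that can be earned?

2740

Rank every tier by rate: Clinic F/first 27 > Clinic B/first 26 > Clinic C/first 25 > Clinic A/first 24 > Clinic B/second 19 > Clinic A/second 14 > Clinic E/first 11 > Clinic E/second 5 > Clinic C/second 4 > Clinic F/second 3.
Clinic F/first (27): +10 → 105 left.
Clinic B first at 26: fill all 40 → 65 left.
Clinic C first at 25: fill all 20 → 45 left.
Clinic A first at 24: fill all 15 → 30 left.
Clinic B/second: +30 of 50 at 19; pool empty.
Total = 27×10 + 26×40 + 25×20 + 24×15 + 19×30 = 2740.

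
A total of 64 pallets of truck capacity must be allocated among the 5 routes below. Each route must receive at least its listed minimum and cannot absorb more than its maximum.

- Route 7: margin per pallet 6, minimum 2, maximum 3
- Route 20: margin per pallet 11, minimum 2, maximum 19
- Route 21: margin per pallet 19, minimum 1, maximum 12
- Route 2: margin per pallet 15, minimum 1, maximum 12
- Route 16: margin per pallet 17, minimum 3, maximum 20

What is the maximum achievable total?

958

Meeting every minimum uses 2+2+1+1+3 = 9 pallets, leaving 55.
Highest margin per pallet first: Route 21 19 > Route 16 17 > Route 2 15 > Route 20 11 > Route 7 6.
Give Route 21 11 more to hit its cap of 12 ; 44 left.
Give Route 16 17 more to hit its cap of 20 ; 27 left.
Route 2 takes 11 more to reach its cap of 12 ; 16 left.
Only 16 left; Route 20 takes them to reach 18.
Total = 6×2 + 11×18 + 19×12 + 15×12 + 17×20 = 958.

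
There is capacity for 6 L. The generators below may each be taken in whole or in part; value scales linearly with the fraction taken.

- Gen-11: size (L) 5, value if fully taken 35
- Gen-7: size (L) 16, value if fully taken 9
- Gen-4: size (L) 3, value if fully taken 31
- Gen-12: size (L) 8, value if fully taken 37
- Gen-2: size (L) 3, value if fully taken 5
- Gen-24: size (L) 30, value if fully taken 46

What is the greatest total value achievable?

52

Rank by value-to-size ratio: Gen-4 31/3≈10.3, Gen-11 35/5≈7, Gen-12 37/8≈4.62, Gen-2 5/3≈1.67, Gen-24 46/30≈1.53, Gen-7 9/16≈0.562.
Gen-4: take in full, 3 L for value 31 ; 3 left.
3 L left: a 3/5 share of Gen-11 gives 35×3/5 = 21.
Total value = 52.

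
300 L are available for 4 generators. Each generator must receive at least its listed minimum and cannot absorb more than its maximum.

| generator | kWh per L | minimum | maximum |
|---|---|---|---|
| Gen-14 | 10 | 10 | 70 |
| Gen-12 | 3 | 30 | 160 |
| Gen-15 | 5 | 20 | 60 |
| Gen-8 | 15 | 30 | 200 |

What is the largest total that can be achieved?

Meeting every minimum uses 10+30+20+30 = 90 L, leaving 210.
Highest kWh per L first: Gen-8 15 > Gen-14 10 > Gen-15 5 > Gen-12 3.
Gen-8 takes 170 more to reach its cap of 200 ; 40 left.
Gen-14 has room for 60 more but only 40 remain, so it gets 50.
Total = 10×50 + 3×30 + 5×20 + 15×200 = 3690.

3690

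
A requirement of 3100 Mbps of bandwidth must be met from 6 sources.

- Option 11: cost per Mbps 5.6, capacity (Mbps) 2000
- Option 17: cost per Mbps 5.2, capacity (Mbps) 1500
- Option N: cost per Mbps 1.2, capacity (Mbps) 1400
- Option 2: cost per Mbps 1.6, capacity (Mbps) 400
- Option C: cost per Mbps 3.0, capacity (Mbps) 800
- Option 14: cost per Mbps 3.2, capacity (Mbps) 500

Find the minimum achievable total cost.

6320

Fill from the cheapest source first.
Take 1400 from Option N at 1.2 — need 1700 more.
Option 2 (1.6): use full 400 — 1300 Mbps to go.
Option C at 3.0: take all 800 Mbps — 500 still needed.
Option 14 at 3.2: take all 500 Mbps — 0 still needed.
Option 17, Option 11: unused.
Cost = 1400×1.2 + 400×1.6 + 800×3.0 + 500×3.2 = 6320.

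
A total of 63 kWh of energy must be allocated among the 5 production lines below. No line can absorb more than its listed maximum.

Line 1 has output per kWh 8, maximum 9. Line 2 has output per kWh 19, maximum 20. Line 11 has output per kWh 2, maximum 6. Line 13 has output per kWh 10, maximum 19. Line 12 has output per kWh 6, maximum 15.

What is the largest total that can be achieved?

732

Rank by output per kWh: Line 2 19 > Line 13 10 > Line 1 8 > Line 12 6 > Line 11 2.
Line 2: +20 to 20 (cap) ; 43 left.
Line 13 takes 19 to reach its cap of 19 ; 24 left.
Give Line 1 9 to hit its cap of 9 ; 15 left.
Line 12: +15 to 15 (cap) ; 0 left.
Total = 8×9 + 19×20 + 10×19 + 6×15 = 732.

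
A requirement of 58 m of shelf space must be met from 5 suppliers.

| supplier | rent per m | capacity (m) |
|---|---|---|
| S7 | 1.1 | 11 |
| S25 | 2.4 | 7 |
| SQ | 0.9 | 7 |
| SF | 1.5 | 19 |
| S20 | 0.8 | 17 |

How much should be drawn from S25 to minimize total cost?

4

Cheapest first:
S20 (0.8): use full 17 ; 41 m to go.
Take 7 from SQ at 0.9 ; need 34 more.
Take 11 from S7 at 1.1 ; need 23 more.
Take 19 from SF at 1.5 ; need 4 more.
S25 at 2.4: take 4 of its 7 ; requirement met.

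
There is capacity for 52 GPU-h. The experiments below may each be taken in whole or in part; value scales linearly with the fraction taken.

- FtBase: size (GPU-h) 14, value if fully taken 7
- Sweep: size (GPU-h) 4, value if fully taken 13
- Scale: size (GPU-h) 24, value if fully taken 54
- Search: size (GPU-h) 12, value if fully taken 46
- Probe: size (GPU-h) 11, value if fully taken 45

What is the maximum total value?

158.5

Best value per unit of size first: Probe 45/11≈4.09, Search 46/12≈3.83, Sweep 13/4≈3.25, Scale 54/24≈2.25, FtBase 7/14≈0.5.
All 11 GPU-h of Probe fit (value 45) — 41 remain.
All 12 GPU-h of Search fit (value 46) — 29 remain.
Take all of Sweep (4 GPU-h, value 13) — 25 GPU-h left.
Take all of Scale (24 GPU-h, value 54) — 1 GPU-h left.
Only 1 GPU-h remain; take 1/14 of FtBase for value 7×1/14 = 0.5.
Total value = 158.5.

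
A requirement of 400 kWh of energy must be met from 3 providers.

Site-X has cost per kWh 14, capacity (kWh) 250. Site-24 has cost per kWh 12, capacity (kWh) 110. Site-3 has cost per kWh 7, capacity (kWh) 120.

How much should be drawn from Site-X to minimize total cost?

Fill from the cheapest provider first.
Site-3 (7): use full 120 ; 280 kWh to go.
Site-24 (12): use full 110 ; 170 kWh to go.
Site-X at 14: take 170 of its 250 ; requirement met.

170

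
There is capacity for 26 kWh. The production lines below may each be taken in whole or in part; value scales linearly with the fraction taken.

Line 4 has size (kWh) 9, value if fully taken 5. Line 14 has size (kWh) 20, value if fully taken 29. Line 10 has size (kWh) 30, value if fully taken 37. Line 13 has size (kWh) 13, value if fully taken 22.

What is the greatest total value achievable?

40.85

Rank by value-to-size ratio: Line 13 22/13≈1.69, Line 14 29/20≈1.45, Line 10 37/30≈1.23, Line 4 5/9≈0.556.
Line 13: take in full, 13 kWh for value 22 ; 13 left.
Fill the last 13 kWh with part of Line 14: 13/20 of it earns 18.85.
Total value = 40.85.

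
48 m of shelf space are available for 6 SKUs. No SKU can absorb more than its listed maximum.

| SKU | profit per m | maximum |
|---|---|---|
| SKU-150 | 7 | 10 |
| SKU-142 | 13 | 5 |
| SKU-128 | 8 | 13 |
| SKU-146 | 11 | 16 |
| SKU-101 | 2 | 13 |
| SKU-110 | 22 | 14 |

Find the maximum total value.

653

Highest profit per m first: SKU-110 22 > SKU-142 13 > SKU-146 11 > SKU-128 8 > SKU-150 7 > SKU-101 2.
SKU-110 takes 14 to reach its cap of 14 → 34 left.
SKU-142: +5 to 5 (cap) → 29 left.
SKU-146 takes 16 to reach its cap of 16 → 13 left.
Give SKU-128 13 to hit its cap of 13 → 0 left.
Total = 13×5 + 8×13 + 11×16 + 22×14 = 653.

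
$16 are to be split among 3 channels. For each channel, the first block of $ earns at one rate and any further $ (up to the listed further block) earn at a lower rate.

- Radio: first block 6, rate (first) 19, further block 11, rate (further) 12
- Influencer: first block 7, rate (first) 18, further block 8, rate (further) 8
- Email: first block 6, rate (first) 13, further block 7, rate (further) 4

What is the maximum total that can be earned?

279

Treat each block as its own option and order by rate: Radio/first 19 > Influencer/first 18 > Email/first 13 > Radio/second 12 > Influencer/second 8 > Email/second 4.
Radio/first (19): +6 ; 10 left.
Fill Influencer first block (7 at 18) ; 3 left.
3 remain; put them into Email first at 13.
Total = 19×6 + 18×7 + 13×3 = 279.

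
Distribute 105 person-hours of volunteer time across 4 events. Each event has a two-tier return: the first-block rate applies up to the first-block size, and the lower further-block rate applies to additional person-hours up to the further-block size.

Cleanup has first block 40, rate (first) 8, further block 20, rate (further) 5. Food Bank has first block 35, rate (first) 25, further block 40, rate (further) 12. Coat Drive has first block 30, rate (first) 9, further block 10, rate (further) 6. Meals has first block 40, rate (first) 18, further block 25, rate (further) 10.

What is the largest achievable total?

Rank every tier by rate: Food Bank/T1 25 > Meals/T1 18 > Food Bank/T2 12 > Meals/T2 10 > Coat Drive/T1 9 > Cleanup/T1 8 > Coat Drive/T2 6 > Cleanup/T2 5.
Food Bank/T1 (25): +35 — 70 left.
Meals T1 at 18: fill all 40 — 30 left.
30 remain; put them into Food Bank T2 at 12.
Total = 25×35 + 18×40 + 12×30 = 1955.

1955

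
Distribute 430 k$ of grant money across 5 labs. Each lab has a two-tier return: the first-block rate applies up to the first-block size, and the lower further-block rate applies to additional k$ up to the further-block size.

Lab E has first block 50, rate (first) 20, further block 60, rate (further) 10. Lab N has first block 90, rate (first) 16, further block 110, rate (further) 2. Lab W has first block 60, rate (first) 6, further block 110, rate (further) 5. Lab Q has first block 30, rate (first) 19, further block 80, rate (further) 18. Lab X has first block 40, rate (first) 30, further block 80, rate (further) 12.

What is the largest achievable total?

7210

Order all 10 blocks by rate: Lab X/first 30 > Lab E/first 20 > Lab Q/first 19 > Lab Q/second 18 > Lab N/first 16 > Lab X/second 12 > Lab E/second 10 > Lab W/first 6 > Lab W/second 5 > Lab N/second 2.
Lab X first at 30: fill all 40 — 390 left.
Fill Lab E first block (50 at 20) — 340 left.
Lab Q/first (19): +30 — 310 left.
Lab Q/second (18): +80 — 230 left.
Lab N/first (16): +90 — 140 left.
Lab X second at 12: fill all 80 — 60 left.
Fill Lab E second block (60 at 10) — 0 left.
Total = 30×40 + 20×50 + 19×30 + 18×80 + 16×90 + 12×80 + 10×60 = 7210.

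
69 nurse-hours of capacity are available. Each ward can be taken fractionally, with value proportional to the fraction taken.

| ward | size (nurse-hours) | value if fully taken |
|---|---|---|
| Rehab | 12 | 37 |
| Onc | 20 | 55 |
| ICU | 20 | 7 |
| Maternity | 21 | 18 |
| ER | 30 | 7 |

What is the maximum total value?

Sort by value density: Rehab 37/12≈3.08, Onc 55/20≈2.75, Maternity 18/21≈0.857, ICU 7/20≈0.35, ER 7/30≈0.233.
All 12 nurse-hours of Rehab fit (value 37) ; 57 remain.
All 20 nurse-hours of Onc fit (value 55) ; 37 remain.
Maternity: take in full, 21 nurse-hours for value 18 ; 16 left.
Only 16 nurse-hours remain; take 16/20 of ICU for value 7×16/20 = 5.6.
Total value = 115.6.

115.6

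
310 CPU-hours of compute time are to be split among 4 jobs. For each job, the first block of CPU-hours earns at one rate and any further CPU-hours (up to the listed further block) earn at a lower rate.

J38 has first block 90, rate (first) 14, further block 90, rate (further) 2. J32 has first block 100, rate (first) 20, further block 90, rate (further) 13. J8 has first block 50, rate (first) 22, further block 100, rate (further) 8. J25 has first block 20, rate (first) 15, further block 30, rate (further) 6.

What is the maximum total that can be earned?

5310

Rank every tier by rate: J8/T1 22 > J32/T1 20 > J25/T1 15 > J38/T1 14 > J32/T2 13 > J8/T2 8 > J25/T2 6 > J38/T2 2.
Fill J8 T1 block (50 at 22) ; 260 left.
J32/T1 (20): +100 ; 160 left.
Fill J25 T1 block (20 at 15) ; 140 left.
Fill J38 T1 block (90 at 14) ; 50 left.
J32 T2 at 13: only 50 left, fill 50.
Total = 22×50 + 20×100 + 15×20 + 14×90 + 13×50 = 5310.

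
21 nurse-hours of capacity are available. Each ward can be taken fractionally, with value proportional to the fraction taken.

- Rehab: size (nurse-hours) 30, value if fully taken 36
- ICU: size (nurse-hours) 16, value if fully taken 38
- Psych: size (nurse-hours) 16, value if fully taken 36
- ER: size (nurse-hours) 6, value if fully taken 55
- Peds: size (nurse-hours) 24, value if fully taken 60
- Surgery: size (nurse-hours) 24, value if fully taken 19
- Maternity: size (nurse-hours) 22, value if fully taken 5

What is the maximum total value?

Rank by value-to-size ratio: ER 55/6≈9.17, Peds 60/24≈2.5, ICU 38/16≈2.38, Psych 36/16≈2.25, Rehab 36/30≈1.2, Surgery 19/24≈0.792, Maternity 5/22≈0.227.
Take all of ER (6 nurse-hours, value 55) ; 15 nurse-hours left.
Fill the last 15 nurse-hours with part of Peds: 15/24 of it earns 37.5.
Total value = 92.5.

92.5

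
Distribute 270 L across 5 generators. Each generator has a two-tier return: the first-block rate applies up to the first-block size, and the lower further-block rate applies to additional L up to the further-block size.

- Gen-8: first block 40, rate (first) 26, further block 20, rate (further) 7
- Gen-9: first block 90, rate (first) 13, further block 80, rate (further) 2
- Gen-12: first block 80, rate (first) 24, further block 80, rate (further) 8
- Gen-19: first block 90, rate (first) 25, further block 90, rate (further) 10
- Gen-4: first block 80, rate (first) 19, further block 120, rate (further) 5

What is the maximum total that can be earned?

Rank every tier by rate: Gen-8/tier1 26 > Gen-19/tier1 25 > Gen-12/tier1 24 > Gen-4/tier1 19 > Gen-9/tier1 13 > Gen-19/tier2 10 > Gen-12/tier2 8 > Gen-8/tier2 7 > Gen-4/tier2 5 > Gen-9/tier2 2.
Fill Gen-8 tier1 block (40 at 26) — 230 left.
Gen-19/tier1 (25): +90 — 140 left.
Gen-12/tier1 (24): +80 — 60 left.
Gen-4/tier1: +60 of 80 at 19; pool empty.
Total = 26×40 + 25×90 + 24×80 + 19×60 = 6350.

6350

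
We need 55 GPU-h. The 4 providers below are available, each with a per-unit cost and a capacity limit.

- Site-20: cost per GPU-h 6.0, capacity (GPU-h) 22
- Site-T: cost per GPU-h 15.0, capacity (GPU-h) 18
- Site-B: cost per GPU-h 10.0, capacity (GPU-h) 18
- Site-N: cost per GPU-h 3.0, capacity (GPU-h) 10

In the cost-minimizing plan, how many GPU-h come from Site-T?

Fill from the cheapest provider first.
Site-N (3.0): use full 10 → 45 GPU-h to go.
Site-20 (6.0): use full 22 → 23 GPU-h to go.
Site-B (10.0): use full 18 → 5 GPU-h to go.
Site-T (15.0): take the remaining 5 → done.

5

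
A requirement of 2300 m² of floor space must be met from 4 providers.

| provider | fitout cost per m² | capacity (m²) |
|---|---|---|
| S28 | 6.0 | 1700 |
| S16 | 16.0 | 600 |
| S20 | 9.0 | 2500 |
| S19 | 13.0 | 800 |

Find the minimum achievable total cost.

15600

Use providers in increasing cost order.
Take 1700 from S28 at 6.0 ; need 600 more.
S20 (9.0): take the remaining 600 ; done.
S19, S16: unused.
Cost = 1700×6.0 + 600×9.0 = 15600.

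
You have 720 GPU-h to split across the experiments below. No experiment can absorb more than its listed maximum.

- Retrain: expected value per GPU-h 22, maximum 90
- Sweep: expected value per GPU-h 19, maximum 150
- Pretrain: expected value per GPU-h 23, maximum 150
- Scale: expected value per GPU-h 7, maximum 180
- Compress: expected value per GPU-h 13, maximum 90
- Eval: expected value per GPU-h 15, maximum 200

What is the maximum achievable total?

Order the experiments by expected value per GPU-h: Pretrain 23 > Retrain 22 > Sweep 19 > Eval 15 > Compress 13 > Scale 7.
Pretrain: +150 to 150 (cap) ; 570 left.
Retrain: +90 to 90 (cap) ; 480 left.
Sweep takes 150 to reach its cap of 150 ; 330 left.
Eval takes 200 to reach its cap of 200 ; 130 left.
Give Compress 90 to hit its cap of 90 ; 40 left.
Only 40 left; Scale takes them to reach 40.
Total = 22×90 + 19×150 + 23×150 + 7×40 + 13×90 + 15×200 = 12730.

12730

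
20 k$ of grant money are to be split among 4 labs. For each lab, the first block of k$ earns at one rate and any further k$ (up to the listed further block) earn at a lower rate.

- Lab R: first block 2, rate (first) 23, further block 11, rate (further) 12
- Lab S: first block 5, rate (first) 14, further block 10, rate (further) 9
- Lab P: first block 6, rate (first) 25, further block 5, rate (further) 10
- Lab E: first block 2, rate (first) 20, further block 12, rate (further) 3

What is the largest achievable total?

Rank every tier by rate: Lab P/first 25 > Lab R/first 23 > Lab E/first 20 > Lab S/first 14 > Lab R/second 12 > Lab P/second 10 > Lab S/second 9 > Lab E/second 3.
Fill Lab P first block (6 at 25) → 14 left.
Lab R/first (23): +2 → 12 left.
Fill Lab E first block (2 at 20) → 10 left.
Lab S/first (14): +5 → 5 left.
5 remain; put them into Lab R second at 12.
Total = 25×6 + 23×2 + 20×2 + 14×5 + 12×5 = 366.

366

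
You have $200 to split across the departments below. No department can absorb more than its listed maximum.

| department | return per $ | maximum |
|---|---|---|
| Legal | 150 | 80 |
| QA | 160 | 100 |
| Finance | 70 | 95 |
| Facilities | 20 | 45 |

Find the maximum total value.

29400

Highest return per $ first: QA 160 > Legal 150 > Finance 70 > Facilities 20.
QA takes 100 to reach its cap of 100 → 100 left.
Give Legal 80 to hit its cap of 80 → 20 left.
Finance: +20 (room for 95) → 20. Pool exhausted.
Total = 150×80 + 160×100 + 70×20 = 29400.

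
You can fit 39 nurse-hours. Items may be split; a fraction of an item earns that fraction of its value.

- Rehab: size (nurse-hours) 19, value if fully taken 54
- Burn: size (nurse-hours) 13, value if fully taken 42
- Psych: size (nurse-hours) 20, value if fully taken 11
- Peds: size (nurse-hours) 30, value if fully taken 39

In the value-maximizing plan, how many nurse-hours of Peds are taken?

Sort by value density: Burn 42/13≈3.23, Rehab 54/19≈2.84, Peds 39/30≈1.3, Psych 11/20≈0.55.
All 13 nurse-hours of Burn fit (value 42) → 26 remain.
All 19 nurse-hours of Rehab fit (value 54) → 7 remain.
7 nurse-hours left: a 7/30 share of Peds gives 39×7/30 = 9.1.

7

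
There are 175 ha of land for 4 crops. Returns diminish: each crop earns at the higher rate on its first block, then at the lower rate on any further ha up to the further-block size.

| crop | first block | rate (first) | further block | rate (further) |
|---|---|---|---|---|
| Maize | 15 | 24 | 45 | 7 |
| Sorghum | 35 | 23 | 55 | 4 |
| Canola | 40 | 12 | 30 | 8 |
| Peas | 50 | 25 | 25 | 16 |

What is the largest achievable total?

Treat each block as its own option and order by rate: Peas/first 25 > Maize/first 24 > Sorghum/first 23 > Peas/second 16 > Canola/first 12 > Canola/second 8 > Maize/second 7 > Sorghum/second 4.
Fill Peas first block (50 at 25) — 125 left.
Fill Maize first block (15 at 24) — 110 left.
Sorghum first at 23: fill all 35 — 75 left.
Fill Peas second block (25 at 16) — 50 left.
Canola first at 12: fill all 40 — 10 left.
10 remain; put them into Canola second at 8.
Total = 25×50 + 24×15 + 23×35 + 16×25 + 12×40 + 8×10 = 3375.

3375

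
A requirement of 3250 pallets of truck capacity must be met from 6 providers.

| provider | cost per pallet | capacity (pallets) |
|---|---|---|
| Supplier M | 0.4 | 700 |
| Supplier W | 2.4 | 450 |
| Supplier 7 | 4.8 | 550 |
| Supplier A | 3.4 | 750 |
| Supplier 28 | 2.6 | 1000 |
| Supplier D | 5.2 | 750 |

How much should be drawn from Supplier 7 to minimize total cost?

Cheapest first:
Supplier M at 0.4: take all 700 pallets → 2550 still needed.
Supplier W at 2.4: take all 450 pallets → 2100 still needed.
Supplier 28 at 2.6: take all 1000 pallets → 1100 still needed.
Take 750 from Supplier A at 3.4 → need 350 more.
Supplier 7 at 4.8: take 350 of its 550 → requirement met.
Supplier D: unused.

350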